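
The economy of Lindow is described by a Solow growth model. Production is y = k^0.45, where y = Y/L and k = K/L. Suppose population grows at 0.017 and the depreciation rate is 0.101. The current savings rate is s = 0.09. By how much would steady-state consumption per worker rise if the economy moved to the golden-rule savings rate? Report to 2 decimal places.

n + δ = 0.017 + 0.101 = 0.118.
Current steady state (s = 0.09): k* = (0.09/0.118)^(1/0.55) ≈ 0.6111, y* = 0.6111^0.45 ≈ 0.8012, c* = (1−0.09)·0.8012 ≈ 0.7291.
Golden rule sets MPK = n+δ: 0.45·k^(0.45−1) = 0.118, so k_gold = (0.45/0.118)^(1/0.55) ≈ 11.4016.
y_gold = 11.4016^0.45 ≈ 2.9897, c_gold = y_gold − 0.118·k_gold ≈ 1.6444.
Gain: Δc = 1.6444 − 0.7291 ≈ 0.9153.

Δc ≈ 0.92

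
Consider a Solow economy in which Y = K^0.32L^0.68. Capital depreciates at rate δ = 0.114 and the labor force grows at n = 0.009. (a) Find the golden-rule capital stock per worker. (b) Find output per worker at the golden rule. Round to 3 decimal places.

(a) k_gold ≈ 4.080; (b) y_gold ≈ 1.568

The effective depreciation rate is n + δ = 0.009 + 0.114 = 0.123.
Golden rule sets MPK = n+δ: 0.32·k^(0.32−1) = 0.123, so k_gold = (0.32/0.123)^(1/0.68) ≈ 4.0799.
y_gold = 4.0799^0.32 ≈ 1.5682.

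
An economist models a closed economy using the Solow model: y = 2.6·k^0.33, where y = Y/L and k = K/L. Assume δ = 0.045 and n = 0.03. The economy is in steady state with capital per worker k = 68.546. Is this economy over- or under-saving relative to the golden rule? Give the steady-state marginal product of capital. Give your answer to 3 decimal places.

n + δ = 0.03 + 0.045 = 0.075.
MPK = 0.33·2.6·k^(0.33−1) = 0.33·2.6·68.546^(-0.67) ≈ 0.0505.
MPK < 0.075, so the economy is dynamically inefficient (over-saving).

over-saving; MPK ≈ 0.051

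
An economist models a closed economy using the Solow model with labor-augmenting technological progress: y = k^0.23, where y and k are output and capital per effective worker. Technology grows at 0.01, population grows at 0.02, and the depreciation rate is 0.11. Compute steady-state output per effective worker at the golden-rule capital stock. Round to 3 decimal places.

The effective depreciation rate is n + g + δ = 0.02 + 0.01 + 0.11 = 0.14.
At the golden rule the marginal product of capital equals n+g+δ: 0.23·k^(0.23−1) = 0.14. Solving, k_gold = (0.23/0.14)^(1/0.77) ≈ 1.9055.
Output: y_gold = k_gold^0.23 = 1.9055^0.23 ≈ 1.1598.

y_gold ≈ 1.160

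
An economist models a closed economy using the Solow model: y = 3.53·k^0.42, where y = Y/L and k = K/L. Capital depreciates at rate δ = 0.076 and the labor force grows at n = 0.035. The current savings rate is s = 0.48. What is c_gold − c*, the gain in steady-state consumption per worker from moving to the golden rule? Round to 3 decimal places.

Δc ≈ 0.166

The effective depreciation rate is n + δ = 0.035 + 0.076 = 0.111.
Current steady state (s = 0.48): k* = (0.48·3.53/0.111)^(1/0.58) ≈ 109.8626, y* = 3.53·109.8626^0.42 ≈ 25.4057, c* = (1−0.48)·25.4057 ≈ 13.2110.
Maximizing c = f(k) − (n+δ)·k gives f'(k) = n+δ, i.e. 0.42·3.53·k^(0.42−1) = 0.111, so k_gold = (0.42·3.53/0.111)^(1/0.58) ≈ 87.2698.
y_gold = 3.53·87.2698^0.42 ≈ 23.0642, c_gold = y_gold − 0.111·k_gold ≈ 13.3772.
Gain: Δc = 13.3772 − 13.2110 ≈ 0.1662.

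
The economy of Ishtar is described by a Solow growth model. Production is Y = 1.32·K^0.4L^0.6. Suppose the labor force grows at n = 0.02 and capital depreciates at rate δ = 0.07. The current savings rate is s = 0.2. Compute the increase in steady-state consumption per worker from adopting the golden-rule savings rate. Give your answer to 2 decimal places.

Δc ≈ 0.41

Capital per worker breaks even when investment replaces (n + δ)·k; here n + δ = 0.09.
Current steady state (s = 0.2): k* = (0.2·1.32/0.09)^(1/0.6) ≈ 6.0108, y* = 1.32·6.0108^0.4 ≈ 2.7049, c* = (1−0.2)·2.7049 ≈ 2.1639.
At the golden rule the marginal product of capital equals n+δ: 0.4·1.32·k^(0.4−1) = 0.09. Solving, k_gold = (0.4·1.32/0.09)^(1/0.6) ≈ 19.0833.
y_gold = 1.32·19.0833^0.4 ≈ 4.2937, c_gold = y_gold − 0.09·k_gold ≈ 2.5762.
Gain: Δc = 2.5762 − 2.1639 ≈ 0.4123.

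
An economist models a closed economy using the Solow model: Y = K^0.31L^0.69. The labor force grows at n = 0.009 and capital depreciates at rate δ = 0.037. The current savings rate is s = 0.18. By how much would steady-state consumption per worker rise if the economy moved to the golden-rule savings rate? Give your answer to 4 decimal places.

Δc ≈ 0.1124

n + δ = 0.009 + 0.037 = 0.046.
Current steady state (s = 0.18): k* = (0.18/0.046)^(1/0.69) ≈ 7.2230, y* = 7.2230^0.31 ≈ 1.8459, c* = (1−0.18)·1.8459 ≈ 1.5136.
Setting f'(k) = n+δ gives 0.31·k^(0.31−1) = 0.046, hence k_gold = (0.31/0.046)^(1/0.69) ≈ 15.8809.
y_gold = 15.8809^0.31 ≈ 2.3565, c_gold = y_gold − 0.046·k_gold ≈ 1.6260.
Gain: Δc = 1.6260 − 1.5136 ≈ 0.1124.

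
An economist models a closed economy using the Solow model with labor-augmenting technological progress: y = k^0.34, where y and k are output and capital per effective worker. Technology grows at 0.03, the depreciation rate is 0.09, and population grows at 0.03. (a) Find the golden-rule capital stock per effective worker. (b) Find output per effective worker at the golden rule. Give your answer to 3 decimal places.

(a) k_gold ≈ 3.455; (b) y_gold ≈ 1.524

n + g + δ = 0.03 + 0.03 + 0.09 = 0.15.
At the golden rule the marginal product of capital equals n+g+δ: 0.34·k^(0.34−1) = 0.15. Solving, k_gold = (0.34/0.15)^(1/0.66) ≈ 3.4551.
y_gold = 3.4551^0.34 ≈ 1.5243.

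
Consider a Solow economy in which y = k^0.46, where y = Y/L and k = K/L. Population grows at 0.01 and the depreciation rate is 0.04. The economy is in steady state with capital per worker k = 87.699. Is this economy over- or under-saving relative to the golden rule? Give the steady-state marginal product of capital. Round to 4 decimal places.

The effective depreciation rate is n + δ = 0.01 + 0.04 = 0.05.
MPK = 0.46·k^(0.46−1) = 0.46·87.699^(-0.54) ≈ 0.0411.
MPK < 0.05, so the economy is dynamically inefficient (over-saving).

over-saving; MPK ≈ 0.0411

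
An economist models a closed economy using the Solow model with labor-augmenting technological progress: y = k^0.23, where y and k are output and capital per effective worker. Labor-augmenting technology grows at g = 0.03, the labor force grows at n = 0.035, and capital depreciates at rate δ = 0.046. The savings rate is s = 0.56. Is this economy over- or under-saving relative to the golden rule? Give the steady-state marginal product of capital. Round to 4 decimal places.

Break-even investment rate: n + g + δ = 0.035 + 0.03 + 0.046 = 0.111.
Steady-state k*: s·k^0.23 = 0.111·k gives k* = (0.56/0.111)^(1/0.77) ≈ 8.1811.
MPK = 0.23·8.1811^(-0.77) ≈ 0.0456.
MPK < n+g+δ = 0.111, so the economy is dynamically inefficient (over-saving).

over-saving; MPK ≈ 0.0456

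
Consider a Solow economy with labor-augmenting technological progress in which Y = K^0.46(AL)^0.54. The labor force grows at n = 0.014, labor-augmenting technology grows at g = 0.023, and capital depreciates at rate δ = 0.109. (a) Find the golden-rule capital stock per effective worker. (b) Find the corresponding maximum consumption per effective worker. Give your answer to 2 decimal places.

(a) k_gold ≈ 8.37; (b) c_gold ≈ 1.44

Capital per effective worker breaks even when investment replaces (n + g + δ)·k; here n + g + δ = 0.146.
At the golden rule the marginal product of capital equals n+g+δ: 0.46·k^(0.46−1) = 0.146. Solving, k_gold = (0.46/0.146)^(1/0.54) ≈ 8.3748.
y_gold = 8.3748^0.46 ≈ 2.6581; c_gold = y_gold − 0.146·k_gold ≈ 1.4354.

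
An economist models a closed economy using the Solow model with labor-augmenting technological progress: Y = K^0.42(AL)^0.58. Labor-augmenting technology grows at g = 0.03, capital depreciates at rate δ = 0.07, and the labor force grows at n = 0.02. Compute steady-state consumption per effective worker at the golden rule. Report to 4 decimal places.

c_gold ≈ 1.4368

Capital per effective worker breaks even when investment replaces (n + g + δ)·k; here n + g + δ = 0.12.
Setting f'(k) = n+g+δ gives 0.42·k^(0.42−1) = 0.12, hence k_gold = (0.42/0.12)^(1/0.58) ≈ 8.6706.
y_gold = 8.6706^0.42 ≈ 2.4773.
c_gold = y_gold − (n+g+δ)·k_gold = 2.4773 − 0.12·8.6706 ≈ 1.4368.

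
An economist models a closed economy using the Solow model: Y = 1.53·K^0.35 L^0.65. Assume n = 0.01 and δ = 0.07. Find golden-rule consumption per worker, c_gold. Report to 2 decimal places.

c_gold ≈ 2.77

n + δ = 0.01 + 0.07 = 0.08.
Maximizing c = f(k) − (n+δ)·k gives f'(k) = n+δ, i.e. 0.35·1.53·k^(0.35−1) = 0.08, so k_gold = (0.35·1.53/0.08)^(1/0.65) ≈ 18.6321.
y_gold = 1.53·18.6321^0.35 ≈ 4.2588.
c_gold = y_gold − (n+δ)·k_gold = 4.2588 − 0.08·18.6321 ≈ 2.7682.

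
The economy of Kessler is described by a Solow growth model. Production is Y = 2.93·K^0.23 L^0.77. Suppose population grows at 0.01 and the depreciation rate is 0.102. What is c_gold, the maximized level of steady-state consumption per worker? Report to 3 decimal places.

c_gold ≈ 3.856

Capital per worker breaks even when investment replaces (n + δ)·k; here n + δ = 0.112.
Golden rule sets MPK = n+δ: 0.23·2.93·k^(0.23−1) = 0.112, so k_gold = (0.23·2.93/0.112)^(1/0.77) ≈ 10.2844.
y_gold = 2.93·10.2844^0.23 ≈ 5.0081.
c_gold = y_gold − (n+δ)·k_gold = 5.0081 − 0.112·10.2844 ≈ 3.8562.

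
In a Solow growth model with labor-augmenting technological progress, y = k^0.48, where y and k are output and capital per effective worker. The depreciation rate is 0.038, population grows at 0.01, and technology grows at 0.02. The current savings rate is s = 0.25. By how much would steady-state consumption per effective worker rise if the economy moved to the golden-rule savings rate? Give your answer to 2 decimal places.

Δc ≈ 0.66

n + g + δ = 0.01 + 0.02 + 0.038 = 0.068.
Current steady state (s = 0.25): k* = (0.25/0.068)^(1/0.52) ≈ 12.2283, y* = 12.2283^0.48 ≈ 3.3261, c* = (1−0.25)·3.3261 ≈ 2.4946.
Maximizing c = f(k) − (n+g+δ)·k gives f'(k) = n+g+δ, i.e. 0.48·k^(0.48−1) = 0.068, so k_gold = (0.48/0.068)^(1/0.52) ≈ 42.8724.
y_gold = 42.8724^0.48 ≈ 6.0736, c_gold = y_gold − 0.068·k_gold ≈ 3.1583.
Gain: Δc = 3.1583 − 2.4946 ≈ 0.6637.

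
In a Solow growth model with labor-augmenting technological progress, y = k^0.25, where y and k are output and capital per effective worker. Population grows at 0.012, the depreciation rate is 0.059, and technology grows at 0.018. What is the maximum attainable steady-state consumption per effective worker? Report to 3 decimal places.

Capital per effective worker breaks even when investment replaces (n + g + δ)·k; here n + g + δ = 0.089.
Maximizing c = f(k) − (n+g+δ)·k gives f'(k) = n+g+δ, i.e. 0.25·k^(0.25−1) = 0.089, so k_gold = (0.25/0.089)^(1/0.75) ≈ 3.9634.
y_gold = 3.9634^0.25 ≈ 1.4110.
c_gold = y_gold − (n+g+δ)·k_gold = 1.4110 − 0.089·3.9634 ≈ 1.0582.

c_gold ≈ 1.058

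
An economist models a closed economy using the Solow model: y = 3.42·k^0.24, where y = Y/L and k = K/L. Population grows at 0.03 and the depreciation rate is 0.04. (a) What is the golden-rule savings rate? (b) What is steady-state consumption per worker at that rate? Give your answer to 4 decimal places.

(a) s_gold = 0.2400; (b) c_gold ≈ 5.6554

Capital per worker breaks even when investment replaces (n + δ)·k; here n + δ = 0.07.
For Cobb-Douglas, s_gold equals capital's share: s_gold = 0.24.
At the golden rule the marginal product of capital equals n+δ: 0.24·3.42·k^(0.24−1) = 0.07. Solving, k_gold = (0.24·3.42/0.07)^(1/0.76) ≈ 25.5130.
y_gold = 3.42·25.5130^0.24 ≈ 7.4413; c_gold = (1−0.24)·y_gold ≈ 5.6554.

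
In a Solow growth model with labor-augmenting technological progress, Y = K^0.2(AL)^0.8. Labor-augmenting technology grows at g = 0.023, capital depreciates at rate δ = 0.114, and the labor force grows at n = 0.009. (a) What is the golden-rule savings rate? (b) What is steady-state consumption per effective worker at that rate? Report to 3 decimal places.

Break-even investment rate: n + g + δ = 0.009 + 0.023 + 0.114 = 0.146.
For Cobb-Douglas, s_gold equals capital's share: s_gold = 0.2.
At the golden rule the marginal product of capital equals n+g+δ: 0.2·k^(0.2−1) = 0.146. Solving, k_gold = (0.2/0.146)^(1/0.8) ≈ 1.4820.
y_gold = 1.4820^0.2 ≈ 1.0819; c_gold = (1−0.2)·y_gold ≈ 0.8655.

(a) s_gold = 0.200; (b) c_gold ≈ 0.865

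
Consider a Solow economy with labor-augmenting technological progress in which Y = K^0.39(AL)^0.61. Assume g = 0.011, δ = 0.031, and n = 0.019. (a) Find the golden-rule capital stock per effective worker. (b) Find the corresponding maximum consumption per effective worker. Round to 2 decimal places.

The effective depreciation rate is n + g + δ = 0.019 + 0.011 + 0.031 = 0.061.
Golden rule sets MPK = n+g+δ: 0.39·k^(0.39−1) = 0.061, so k_gold = (0.39/0.061)^(1/0.61) ≈ 20.9352.
y_gold = 20.9352^0.39 ≈ 3.2745; c_gold = y_gold − 0.061·k_gold ≈ 1.9974.

(a) k_gold ≈ 20.94; (b) c_gold ≈ 2.00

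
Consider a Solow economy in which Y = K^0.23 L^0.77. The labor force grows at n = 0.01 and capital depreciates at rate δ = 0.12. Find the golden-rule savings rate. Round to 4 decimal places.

n + δ = 0.01 + 0.12 = 0.13.
At the golden rule MPK = n+δ, and in any Cobb-Douglas steady state s = (n+δ)·k/y = MPK·k/y = capital's share 0.23.

s_gold = 0.2300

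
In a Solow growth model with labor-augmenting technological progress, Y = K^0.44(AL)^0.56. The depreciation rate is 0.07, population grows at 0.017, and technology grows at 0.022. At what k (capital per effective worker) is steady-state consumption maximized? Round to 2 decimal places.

k_gold ≈ 12.08

Break-even investment rate: n + g + δ = 0.017 + 0.022 + 0.07 = 0.109.
Maximizing c = f(k) − (n+g+δ)·k gives f'(k) = n+g+δ, i.e. 0.44·k^(0.44−1) = 0.109, so k_gold = (0.44/0.109)^(1/0.56) ≈ 12.0834.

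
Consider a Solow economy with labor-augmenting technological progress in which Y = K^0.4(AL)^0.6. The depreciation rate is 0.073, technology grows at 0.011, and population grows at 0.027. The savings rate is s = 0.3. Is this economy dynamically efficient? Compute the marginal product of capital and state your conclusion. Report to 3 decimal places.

n + g + δ = 0.027 + 0.011 + 0.073 = 0.111.
Steady-state k*: s·k^0.4 = 0.111·k gives k* = (0.3/0.111)^(1/0.6) ≈ 5.2440.
MPK = 0.4·5.2440^(-0.6) ≈ 0.1480.
MPK > n+g+δ = 0.111, so the economy is dynamically efficient (under-saving).

dynamically efficient; MPK ≈ 0.148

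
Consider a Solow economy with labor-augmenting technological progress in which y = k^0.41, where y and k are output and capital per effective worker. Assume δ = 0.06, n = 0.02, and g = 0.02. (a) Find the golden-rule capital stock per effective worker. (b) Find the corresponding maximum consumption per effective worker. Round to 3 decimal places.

Break-even investment rate: n + g + δ = 0.02 + 0.02 + 0.06 = 0.1.
Setting f'(k) = n+g+δ gives 0.41·k^(0.41−1) = 0.1, hence k_gold = (0.41/0.1)^(1/0.59) ≈ 10.9299.
y_gold = 10.9299^0.41 ≈ 2.6658; c_gold = y_gold − 0.1·k_gold ≈ 1.5728.

(a) k_gold ≈ 10.930; (b) c_gold ≈ 1.573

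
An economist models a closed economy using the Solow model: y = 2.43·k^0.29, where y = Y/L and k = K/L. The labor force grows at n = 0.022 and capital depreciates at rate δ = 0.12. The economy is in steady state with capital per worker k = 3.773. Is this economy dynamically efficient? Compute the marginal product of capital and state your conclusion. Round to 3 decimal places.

dynamically efficient; MPK ≈ 0.275

Capital per worker breaks even when investment replaces (n + δ)·k; here n + δ = 0.142.
MPK = 0.29·2.43·k^(0.29−1) = 0.29·2.43·3.773^(-0.71) ≈ 0.2745.
MPK > 0.142, so the economy is dynamically efficient (under-saving).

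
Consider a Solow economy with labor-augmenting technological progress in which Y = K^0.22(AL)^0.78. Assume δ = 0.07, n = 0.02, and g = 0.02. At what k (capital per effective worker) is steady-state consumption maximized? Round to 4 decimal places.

k_gold ≈ 2.4318

Capital per effective worker breaks even when investment replaces (n + g + δ)·k; here n + g + δ = 0.11.
At the golden rule the marginal product of capital equals n+g+δ: 0.22·k^(0.22−1) = 0.11. Solving, k_gold = (0.22/0.11)^(1/0.78) ≈ 2.4318.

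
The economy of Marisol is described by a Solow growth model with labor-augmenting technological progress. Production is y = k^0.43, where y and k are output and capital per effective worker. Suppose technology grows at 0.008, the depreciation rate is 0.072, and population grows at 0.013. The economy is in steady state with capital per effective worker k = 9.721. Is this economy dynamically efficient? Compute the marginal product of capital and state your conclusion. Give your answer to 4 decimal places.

dynamically efficient; MPK ≈ 0.1176

Break-even investment rate: n + g + δ = 0.013 + 0.008 + 0.072 = 0.093.
MPK = 0.43·k^(0.43−1) = 0.43·9.721^(-0.57) ≈ 0.1176.
MPK > 0.093, so the economy is dynamically efficient (under-saving).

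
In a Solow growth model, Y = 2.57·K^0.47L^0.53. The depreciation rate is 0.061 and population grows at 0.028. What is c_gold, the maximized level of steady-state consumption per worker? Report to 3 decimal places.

n + δ = 0.028 + 0.061 = 0.089.
Golden rule sets MPK = n+δ: 0.47·2.57·k^(0.47−1) = 0.089, so k_gold = (0.47·2.57/0.089)^(1/0.53) ≈ 137.1066.
y_gold = 2.57·137.1066^0.47 ≈ 25.9627.
c_gold = y_gold − (n+δ)·k_gold = 25.9627 − 0.089·137.1066 ≈ 13.7603.

c_gold ≈ 13.760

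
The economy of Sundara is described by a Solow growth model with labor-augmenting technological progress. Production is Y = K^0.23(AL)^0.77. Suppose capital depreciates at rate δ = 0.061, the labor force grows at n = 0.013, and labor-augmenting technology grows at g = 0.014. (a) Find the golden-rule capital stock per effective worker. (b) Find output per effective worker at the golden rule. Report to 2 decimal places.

(a) k_gold ≈ 3.48; (b) y_gold ≈ 1.33

The effective depreciation rate is n + g + δ = 0.013 + 0.014 + 0.061 = 0.088.
Golden rule sets MPK = n+g+δ: 0.23·k^(0.23−1) = 0.088, so k_gold = (0.23/0.088)^(1/0.77) ≈ 3.4824.
y_gold = 3.4824^0.23 ≈ 1.3324.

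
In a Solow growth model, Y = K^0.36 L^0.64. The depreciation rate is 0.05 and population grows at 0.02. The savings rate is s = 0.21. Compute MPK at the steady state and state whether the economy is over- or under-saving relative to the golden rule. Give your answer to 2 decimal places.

under-saving; MPK ≈ 0.12

Capital per worker breaks even when investment replaces (n + δ)·k; here n + δ = 0.07.
Steady-state k*: s·k^0.36 = 0.07·k gives k* = (0.21/0.07)^(1/0.64) ≈ 5.5655.
MPK = 0.36·5.5655^(-0.64) ≈ 0.1200.
MPK > n+δ = 0.07, so the economy is dynamically efficient (under-saving).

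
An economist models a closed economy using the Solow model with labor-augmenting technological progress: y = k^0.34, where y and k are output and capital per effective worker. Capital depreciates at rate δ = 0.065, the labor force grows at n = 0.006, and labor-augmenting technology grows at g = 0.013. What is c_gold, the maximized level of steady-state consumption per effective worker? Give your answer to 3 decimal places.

n + g + δ = 0.006 + 0.013 + 0.065 = 0.084.
Maximizing c = f(k) − (n+g+δ)·k gives f'(k) = n+g+δ, i.e. 0.34·k^(0.34−1) = 0.084, so k_gold = (0.34/0.084)^(1/0.66) ≈ 8.3176.
y_gold = 8.3176^0.34 ≈ 2.0549.
c_gold = y_gold − (n+g+δ)·k_gold = 2.0549 − 0.084·8.3176 ≈ 1.3563.

c_gold ≈ 1.356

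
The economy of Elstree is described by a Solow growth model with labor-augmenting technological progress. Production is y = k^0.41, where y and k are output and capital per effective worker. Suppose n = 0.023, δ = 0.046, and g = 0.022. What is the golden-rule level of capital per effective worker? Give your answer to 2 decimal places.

k_gold ≈ 12.82

The effective depreciation rate is n + g + δ = 0.023 + 0.022 + 0.046 = 0.091.
At the golden rule the marginal product of capital equals n+g+δ: 0.41·k^(0.41−1) = 0.091. Solving, k_gold = (0.41/0.091)^(1/0.59) ≈ 12.8244.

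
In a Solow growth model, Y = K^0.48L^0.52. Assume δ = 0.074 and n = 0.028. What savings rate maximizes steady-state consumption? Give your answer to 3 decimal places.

s_gold = 0.480

n + δ = 0.028 + 0.074 = 0.102.
At the golden rule MPK = n+δ, and in any Cobb-Douglas steady state s = (n+δ)·k/y = MPK·k/y = capital's share 0.48.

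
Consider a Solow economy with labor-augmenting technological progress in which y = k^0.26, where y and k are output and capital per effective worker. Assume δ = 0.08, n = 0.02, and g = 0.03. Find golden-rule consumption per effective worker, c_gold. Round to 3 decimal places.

c_gold ≈ 0.944

The effective depreciation rate is n + g + δ = 0.02 + 0.03 + 0.08 = 0.13.
At the golden rule the marginal product of capital equals n+g+δ: 0.26·k^(0.26−1) = 0.13. Solving, k_gold = (0.26/0.13)^(1/0.74) ≈ 2.5515.
y_gold = 2.5515^0.26 ≈ 1.2758.
c_gold = y_gold − (n+g+δ)·k_gold = 1.2758 − 0.13·2.5515 ≈ 0.9441.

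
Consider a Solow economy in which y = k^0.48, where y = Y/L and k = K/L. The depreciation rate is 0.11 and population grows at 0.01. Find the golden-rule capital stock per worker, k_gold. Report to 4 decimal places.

k_gold ≈ 14.3816

The effective depreciation rate is n + δ = 0.01 + 0.11 = 0.12.
Golden rule sets MPK = n+δ: 0.48·k^(0.48−1) = 0.12, so k_gold = (0.48/0.12)^(1/0.52) ≈ 14.3816.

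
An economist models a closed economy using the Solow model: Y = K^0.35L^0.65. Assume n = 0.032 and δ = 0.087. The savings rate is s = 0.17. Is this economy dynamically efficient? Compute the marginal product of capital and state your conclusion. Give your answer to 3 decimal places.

dynamically efficient; MPK ≈ 0.245

Break-even investment rate: n + δ = 0.032 + 0.087 = 0.119.
Steady-state k*: s·k^0.35 = 0.119·k gives k* = (0.17/0.119)^(1/0.65) ≈ 1.7311.
MPK = 0.35·1.7311^(-0.65) ≈ 0.2450.
MPK > n+δ = 0.119, so the economy is dynamically efficient (under-saving).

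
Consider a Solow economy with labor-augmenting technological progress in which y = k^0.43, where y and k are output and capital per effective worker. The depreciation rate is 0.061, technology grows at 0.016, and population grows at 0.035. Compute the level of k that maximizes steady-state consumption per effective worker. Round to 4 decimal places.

k_gold ≈ 10.5926

The effective depreciation rate is n + g + δ = 0.035 + 0.016 + 0.061 = 0.112.
Maximizing c = f(k) − (n+g+δ)·k gives f'(k) = n+g+δ, i.e. 0.43·k^(0.43−1) = 0.112, so k_gold = (0.43/0.112)^(1/0.57) ≈ 10.5926.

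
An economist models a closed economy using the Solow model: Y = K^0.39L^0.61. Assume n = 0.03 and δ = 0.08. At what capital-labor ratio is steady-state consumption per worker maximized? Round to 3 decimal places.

Break-even investment rate: n + δ = 0.03 + 0.08 = 0.11.
Golden rule sets MPK = n+δ: 0.39·k^(0.39−1) = 0.11, so k_gold = (0.39/0.11)^(1/0.61) ≈ 7.9635.

k_gold ≈ 7.963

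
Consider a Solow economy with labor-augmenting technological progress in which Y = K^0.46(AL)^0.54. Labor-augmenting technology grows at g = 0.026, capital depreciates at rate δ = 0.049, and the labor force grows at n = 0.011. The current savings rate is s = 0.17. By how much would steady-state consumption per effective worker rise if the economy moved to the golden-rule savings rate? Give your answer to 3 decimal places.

Δc ≈ 0.770

n + g + δ = 0.011 + 0.026 + 0.049 = 0.086.
Current steady state (s = 0.17): k* = (0.17/0.086)^(1/0.54) ≈ 3.5323, y* = 3.5323^0.46 ≈ 1.7869, c* = (1−0.17)·1.7869 ≈ 1.4831.
Golden rule sets MPK = n+g+δ: 0.46·k^(0.46−1) = 0.086, so k_gold = (0.46/0.086)^(1/0.54) ≈ 22.3166.
y_gold = 22.3166^0.46 ≈ 4.1722, c_gold = y_gold − 0.086·k_gold ≈ 2.2530.
Gain: Δc = 2.2530 − 1.4831 ≈ 0.7699.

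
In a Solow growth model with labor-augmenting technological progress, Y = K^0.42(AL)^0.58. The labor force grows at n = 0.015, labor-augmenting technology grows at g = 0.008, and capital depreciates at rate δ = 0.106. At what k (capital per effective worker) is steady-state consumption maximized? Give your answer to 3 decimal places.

k_gold ≈ 7.654

n + g + δ = 0.015 + 0.008 + 0.106 = 0.129.
Golden rule sets MPK = n+g+δ: 0.42·k^(0.42−1) = 0.129, so k_gold = (0.42/0.129)^(1/0.58) ≈ 7.6541.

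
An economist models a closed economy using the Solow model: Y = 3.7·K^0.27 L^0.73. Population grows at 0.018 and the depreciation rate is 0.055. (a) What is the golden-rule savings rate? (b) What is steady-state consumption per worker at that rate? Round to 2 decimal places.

(a) s_gold = 0.27; (b) c_gold ≈ 7.11

n + δ = 0.018 + 0.055 = 0.073.
For Cobb-Douglas, s_gold equals capital's share: s_gold = 0.27.
At the golden rule the marginal product of capital equals n+δ: 0.27·3.7·k^(0.27−1) = 0.073. Solving, k_gold = (0.27·3.7/0.073)^(1/0.73) ≈ 36.0161.
y_gold = 3.7·36.0161^0.27 ≈ 9.7377; c_gold = (1−0.27)·y_gold ≈ 7.1085.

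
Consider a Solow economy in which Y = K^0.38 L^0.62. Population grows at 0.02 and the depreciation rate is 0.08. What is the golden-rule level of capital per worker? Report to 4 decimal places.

n + δ = 0.02 + 0.08 = 0.1.
At the golden rule the marginal product of capital equals n+δ: 0.38·k^(0.38−1) = 0.1. Solving, k_gold = (0.38/0.1)^(1/0.62) ≈ 8.6126.

k_gold ≈ 8.6126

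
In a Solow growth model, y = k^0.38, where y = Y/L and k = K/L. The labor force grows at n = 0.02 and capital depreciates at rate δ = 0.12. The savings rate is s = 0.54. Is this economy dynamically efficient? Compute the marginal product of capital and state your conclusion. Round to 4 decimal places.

dynamically inefficient; MPK ≈ 0.0985

Capital per worker breaks even when investment replaces (n + δ)·k; here n + δ = 0.14.
Steady-state k*: s·k^0.38 = 0.14·k gives k* = (0.54/0.14)^(1/0.62) ≈ 8.8225.
MPK = 0.38·8.8225^(-0.62) ≈ 0.0985.
MPK < n+δ = 0.14, so the economy is dynamically inefficient (over-saving).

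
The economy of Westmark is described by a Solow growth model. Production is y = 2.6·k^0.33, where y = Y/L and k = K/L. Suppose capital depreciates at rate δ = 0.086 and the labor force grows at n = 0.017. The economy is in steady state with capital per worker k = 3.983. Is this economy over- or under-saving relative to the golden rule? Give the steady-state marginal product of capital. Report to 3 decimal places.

The effective depreciation rate is n + δ = 0.017 + 0.086 = 0.103.
MPK = 0.33·2.6·k^(0.33−1) = 0.33·2.6·3.983^(-0.67) ≈ 0.3399.
MPK > 0.103, so the economy is dynamically efficient (under-saving).

under-saving; MPK ≈ 0.340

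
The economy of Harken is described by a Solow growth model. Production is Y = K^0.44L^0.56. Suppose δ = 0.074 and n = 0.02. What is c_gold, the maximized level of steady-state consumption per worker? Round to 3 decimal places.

c_gold ≈ 1.883

Capital per worker breaks even when investment replaces (n + δ)·k; here n + δ = 0.094.
At the golden rule the marginal product of capital equals n+δ: 0.44·k^(0.44−1) = 0.094. Solving, k_gold = (0.44/0.094)^(1/0.56) ≈ 15.7401.
y_gold = 15.7401^0.44 ≈ 3.3627.
c_gold = y_gold − (n+δ)·k_gold = 3.3627 − 0.094·15.7401 ≈ 1.8831.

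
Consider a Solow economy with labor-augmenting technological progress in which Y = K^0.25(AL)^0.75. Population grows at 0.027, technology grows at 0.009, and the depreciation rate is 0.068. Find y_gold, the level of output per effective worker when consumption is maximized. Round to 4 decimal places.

y_gold ≈ 1.3396

The effective depreciation rate is n + g + δ = 0.027 + 0.009 + 0.068 = 0.104.
Setting f'(k) = n+g+δ gives 0.25·k^(0.25−1) = 0.104, hence k_gold = (0.25/0.104)^(1/0.75) ≈ 3.2201.
Output: y_gold = k_gold^0.25 = 3.2201^0.25 ≈ 1.3396.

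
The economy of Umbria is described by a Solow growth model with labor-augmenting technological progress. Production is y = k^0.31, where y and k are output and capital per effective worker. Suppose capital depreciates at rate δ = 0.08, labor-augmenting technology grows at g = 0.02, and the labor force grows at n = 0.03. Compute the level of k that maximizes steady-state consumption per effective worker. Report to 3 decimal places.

The effective depreciation rate is n + g + δ = 0.03 + 0.02 + 0.08 = 0.13.
Golden rule sets MPK = n+g+δ: 0.31·k^(0.31−1) = 0.13, so k_gold = (0.31/0.13)^(1/0.69) ≈ 3.5236.

k_gold ≈ 3.524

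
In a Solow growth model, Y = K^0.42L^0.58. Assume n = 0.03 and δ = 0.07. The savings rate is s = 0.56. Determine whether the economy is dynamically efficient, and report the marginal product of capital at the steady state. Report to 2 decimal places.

Capital per worker breaks even when investment replaces (n + δ)·k; here n + δ = 0.1.
Steady-state k*: s·k^0.42 = 0.1·k gives k* = (0.56/0.1)^(1/0.58) ≈ 19.4975.
MPK = 0.42·19.4975^(-0.58) ≈ 0.0750.
MPK < n+δ = 0.1, so the economy is dynamically inefficient (over-saving).

dynamically inefficient; MPK ≈ 0.07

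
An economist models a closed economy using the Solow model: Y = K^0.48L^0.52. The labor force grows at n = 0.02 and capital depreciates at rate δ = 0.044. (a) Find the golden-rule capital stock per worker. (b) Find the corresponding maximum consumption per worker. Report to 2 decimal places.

Capital per worker breaks even when investment replaces (n + δ)·k; here n + δ = 0.064.
Setting f'(k) = n+δ gives 0.48·k^(0.48−1) = 0.064, hence k_gold = (0.48/0.064)^(1/0.52) ≈ 48.1737.
y_gold = 48.1737^0.48 ≈ 6.4232; c_gold = y_gold − 0.064·k_gold ≈ 3.3400.

(a) k_gold ≈ 48.17; (b) c_gold ≈ 3.34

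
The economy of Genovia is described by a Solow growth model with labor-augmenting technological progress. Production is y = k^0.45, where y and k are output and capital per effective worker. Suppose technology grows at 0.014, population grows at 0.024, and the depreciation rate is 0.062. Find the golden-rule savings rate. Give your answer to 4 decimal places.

Capital per effective worker breaks even when investment replaces (n + g + δ)·k; here n + g + δ = 0.1.
At the golden rule MPK = n+g+δ, and in any Cobb-Douglas steady state s = (n+g+δ)·k/y = MPK·k/y = capital's share 0.45.

s_gold = 0.4500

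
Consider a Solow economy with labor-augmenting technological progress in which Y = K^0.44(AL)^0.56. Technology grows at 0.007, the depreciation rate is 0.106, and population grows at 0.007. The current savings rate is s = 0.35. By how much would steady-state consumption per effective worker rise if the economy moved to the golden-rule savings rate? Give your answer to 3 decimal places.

Δc ≈ 0.047

Break-even investment rate: n + g + δ = 0.007 + 0.007 + 0.106 = 0.12.
Current steady state (s = 0.35): k* = (0.35/0.12)^(1/0.56) ≈ 6.7632, y* = 6.7632^0.44 ≈ 2.3188, c* = (1−0.35)·2.3188 ≈ 1.5072.
Golden rule sets MPK = n+g+δ: 0.44·k^(0.44−1) = 0.12, so k_gold = (0.44/0.12)^(1/0.56) ≈ 10.1772.
y_gold = 10.1772^0.44 ≈ 2.7756, c_gold = y_gold − 0.12·k_gold ≈ 1.5543.
Gain: Δc = 1.5543 − 1.5072 ≈ 0.0471.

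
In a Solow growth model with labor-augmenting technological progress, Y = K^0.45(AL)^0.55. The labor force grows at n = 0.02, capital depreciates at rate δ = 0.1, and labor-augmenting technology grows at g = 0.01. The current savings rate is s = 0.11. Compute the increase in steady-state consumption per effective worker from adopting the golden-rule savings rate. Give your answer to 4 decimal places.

Δc ≈ 0.7428

Break-even investment rate: n + g + δ = 0.02 + 0.01 + 0.1 = 0.13.
Current steady state (s = 0.11): k* = (0.11/0.13)^(1/0.55) ≈ 0.7381, y* = 0.7381^0.45 ≈ 0.8722, c* = (1−0.11)·0.8722 ≈ 0.7763.
Maximizing c = f(k) − (n+g+δ)·k gives f'(k) = n+g+δ, i.e. 0.45·k^(0.45−1) = 0.13, so k_gold = (0.45/0.13)^(1/0.55) ≈ 9.5607.
y_gold = 9.5607^0.45 ≈ 2.7620, c_gold = y_gold − 0.13·k_gold ≈ 1.5191.
Gain: Δc = 1.5191 − 0.7763 ≈ 0.7428.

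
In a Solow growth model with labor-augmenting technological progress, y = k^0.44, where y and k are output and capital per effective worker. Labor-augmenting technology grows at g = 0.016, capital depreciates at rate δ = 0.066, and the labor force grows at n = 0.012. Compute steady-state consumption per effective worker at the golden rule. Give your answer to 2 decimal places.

c_gold ≈ 1.88

n + g + δ = 0.012 + 0.016 + 0.066 = 0.094.
At the golden rule the marginal product of capital equals n+g+δ: 0.44·k^(0.44−1) = 0.094. Solving, k_gold = (0.44/0.094)^(1/0.56) ≈ 15.7401.
y_gold = 15.7401^0.44 ≈ 3.3627.
c_gold = y_gold − (n+g+δ)·k_gold = 3.3627 − 0.094·15.7401 ≈ 1.8831.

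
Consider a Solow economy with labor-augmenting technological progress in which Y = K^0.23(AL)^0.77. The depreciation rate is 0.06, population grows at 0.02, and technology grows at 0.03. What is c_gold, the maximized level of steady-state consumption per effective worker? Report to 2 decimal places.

Break-even investment rate: n + g + δ = 0.02 + 0.03 + 0.06 = 0.11.
Golden rule sets MPK = n+g+δ: 0.23·k^(0.23−1) = 0.11, so k_gold = (0.23/0.11)^(1/0.77) ≈ 2.6063.
y_gold = 2.6063^0.23 ≈ 1.2465.
c_gold = y_gold − (n+g+δ)·k_gold = 1.2465 − 0.11·2.6063 ≈ 0.9598.

c_gold ≈ 0.96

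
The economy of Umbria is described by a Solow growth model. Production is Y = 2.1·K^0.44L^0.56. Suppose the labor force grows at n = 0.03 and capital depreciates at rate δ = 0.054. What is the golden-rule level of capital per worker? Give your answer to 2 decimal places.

k_gold ≈ 72.38

The effective depreciation rate is n + δ = 0.03 + 0.054 = 0.084.
Setting f'(k) = n+δ gives 0.44·2.1·k^(0.44−1) = 0.084, hence k_gold = (0.44·2.1/0.084)^(1/0.56) ≈ 72.3819.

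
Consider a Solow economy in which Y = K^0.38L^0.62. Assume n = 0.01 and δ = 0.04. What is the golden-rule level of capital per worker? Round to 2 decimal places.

k_gold ≈ 26.34

The effective depreciation rate is n + δ = 0.01 + 0.04 = 0.05.
Maximizing c = f(k) − (n+δ)·k gives f'(k) = n+δ, i.e. 0.38·k^(0.38−1) = 0.05, so k_gold = (0.38/0.05)^(1/0.62) ≈ 26.3431.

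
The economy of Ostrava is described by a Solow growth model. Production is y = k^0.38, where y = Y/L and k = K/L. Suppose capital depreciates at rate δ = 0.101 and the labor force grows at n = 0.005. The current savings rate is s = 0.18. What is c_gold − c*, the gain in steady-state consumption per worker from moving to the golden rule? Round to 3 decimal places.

The effective depreciation rate is n + δ = 0.005 + 0.101 = 0.106.
Current steady state (s = 0.18): k* = (0.18/0.106)^(1/0.62) ≈ 2.3492, y* = 2.3492^0.38 ≈ 1.3834, c* = (1−0.18)·1.3834 ≈ 1.1344.
Maximizing c = f(k) − (n+δ)·k gives f'(k) = n+δ, i.e. 0.38·k^(0.38−1) = 0.106, so k_gold = (0.38/0.106)^(1/0.62) ≈ 7.8401.
y_gold = 7.8401^0.38 ≈ 2.1870, c_gold = y_gold − 0.106·k_gold ≈ 1.3559.
Gain: Δc = 1.3559 − 1.1344 ≈ 0.2215.

Δc ≈ 0.222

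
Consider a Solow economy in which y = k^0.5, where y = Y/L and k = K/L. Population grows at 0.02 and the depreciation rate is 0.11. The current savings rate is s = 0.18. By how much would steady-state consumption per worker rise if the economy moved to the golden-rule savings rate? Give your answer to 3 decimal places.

Δc ≈ 0.788

n + δ = 0.02 + 0.11 = 0.13.
Current steady state (s = 0.18): k* = (0.18/0.13)^(1/0.5) ≈ 1.9172, y* = 1.9172^0.5 ≈ 1.3846, c* = (1−0.18)·1.3846 ≈ 1.1354.
Setting f'(k) = n+δ gives 0.5·k^(0.5−1) = 0.13, hence k_gold = (0.5/0.13)^(1/0.5) ≈ 14.7929.
y_gold = 14.7929^0.5 ≈ 3.8462, c_gold = y_gold − 0.13·k_gold ≈ 1.9231.
Gain: Δc = 1.9231 − 1.1354 ≈ 0.7877.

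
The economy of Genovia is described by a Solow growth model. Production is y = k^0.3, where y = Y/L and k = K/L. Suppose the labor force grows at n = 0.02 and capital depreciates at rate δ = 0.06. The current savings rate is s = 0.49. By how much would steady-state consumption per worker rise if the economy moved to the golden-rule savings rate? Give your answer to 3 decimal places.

Δc ≈ 0.124

Break-even investment rate: n + δ = 0.02 + 0.06 = 0.08.
Current steady state (s = 0.49): k* = (0.49/0.08)^(1/0.7) ≈ 13.3179, y* = 13.3179^0.3 ≈ 2.1744, c* = (1−0.49)·2.1744 ≈ 1.1089.
At the golden rule the marginal product of capital equals n+δ: 0.3·k^(0.3−1) = 0.08. Solving, k_gold = (0.3/0.08)^(1/0.7) ≈ 6.6076.
y_gold = 6.6076^0.3 ≈ 1.7620, c_gold = y_gold − 0.08·k_gold ≈ 1.2334.
Gain: Δc = 1.2334 − 1.1089 ≈ 0.1245.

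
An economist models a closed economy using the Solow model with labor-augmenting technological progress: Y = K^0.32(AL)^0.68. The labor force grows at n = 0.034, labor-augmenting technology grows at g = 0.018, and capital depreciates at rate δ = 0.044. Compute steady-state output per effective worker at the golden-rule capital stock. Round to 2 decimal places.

y_gold ≈ 1.76

Break-even investment rate: n + g + δ = 0.034 + 0.018 + 0.044 = 0.096.
Golden rule sets MPK = n+g+δ: 0.32·k^(0.32−1) = 0.096, so k_gold = (0.32/0.096)^(1/0.68) ≈ 5.8741.
Output: y_gold = k_gold^0.32 = 5.8741^0.32 ≈ 1.7622.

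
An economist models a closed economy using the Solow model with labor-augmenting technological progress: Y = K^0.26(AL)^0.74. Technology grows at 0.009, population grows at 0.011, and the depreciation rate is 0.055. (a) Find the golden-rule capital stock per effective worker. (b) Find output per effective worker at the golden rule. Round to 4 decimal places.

Break-even investment rate: n + g + δ = 0.011 + 0.009 + 0.055 = 0.075.
At the golden rule the marginal product of capital equals n+g+δ: 0.26·k^(0.26−1) = 0.075. Solving, k_gold = (0.26/0.075)^(1/0.74) ≈ 5.3655.
y_gold = 5.3655^0.26 ≈ 1.5477.

(a) k_gold ≈ 5.3655; (b) y_gold ≈ 1.5477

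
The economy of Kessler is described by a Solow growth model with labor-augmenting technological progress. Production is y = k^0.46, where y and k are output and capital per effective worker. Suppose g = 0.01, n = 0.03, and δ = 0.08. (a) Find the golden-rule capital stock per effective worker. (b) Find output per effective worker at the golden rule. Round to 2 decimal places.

The effective depreciation rate is n + g + δ = 0.03 + 0.01 + 0.08 = 0.12.
Maximizing c = f(k) − (n+g+δ)·k gives f'(k) = n+g+δ, i.e. 0.46·k^(0.46−1) = 0.12, so k_gold = (0.46/0.12)^(1/0.54) ≈ 12.0420.
y_gold = 12.0420^0.46 ≈ 3.1414.

(a) k_gold ≈ 12.04; (b) y_gold ≈ 3.14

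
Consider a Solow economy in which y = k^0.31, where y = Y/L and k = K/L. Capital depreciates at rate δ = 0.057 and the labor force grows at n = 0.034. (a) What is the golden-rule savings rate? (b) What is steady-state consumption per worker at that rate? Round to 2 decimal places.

Capital per worker breaks even when investment replaces (n + δ)·k; here n + δ = 0.091.
For Cobb-Douglas, s_gold equals capital's share: s_gold = 0.31.
At the golden rule the marginal product of capital equals n+δ: 0.31·k^(0.31−1) = 0.091. Solving, k_gold = (0.31/0.091)^(1/0.69) ≈ 5.9085.
y_gold = 5.9085^0.31 ≈ 1.7344; c_gold = (1−0.31)·y_gold ≈ 1.1968.

(a) s_gold = 0.31; (b) c_gold ≈ 1.20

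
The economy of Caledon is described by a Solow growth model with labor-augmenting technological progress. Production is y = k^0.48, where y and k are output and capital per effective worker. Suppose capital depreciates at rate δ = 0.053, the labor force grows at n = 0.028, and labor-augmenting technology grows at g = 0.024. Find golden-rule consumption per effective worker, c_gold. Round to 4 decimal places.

Break-even investment rate: n + g + δ = 0.028 + 0.024 + 0.053 = 0.105.
At the golden rule the marginal product of capital equals n+g+δ: 0.48·k^(0.48−1) = 0.105. Solving, k_gold = (0.48/0.105)^(1/0.52) ≈ 18.5922.
y_gold = 18.5922^0.48 ≈ 4.0670.
c_gold = y_gold − (n+g+δ)·k_gold = 4.0670 − 0.105·18.5922 ≈ 2.1149.

c_gold ≈ 2.1149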